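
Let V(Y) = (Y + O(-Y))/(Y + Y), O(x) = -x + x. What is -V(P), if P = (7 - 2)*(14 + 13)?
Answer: -1/2 ≈ -0.50000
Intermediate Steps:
P = 135 (P = 5*27 = 135)
O(x) = 0
V(Y) = 1/2 (V(Y) = (Y + 0)/(Y + Y) = Y/((2*Y)) = Y*(1/(2*Y)) = 1/2)
-V(P) = -1*1/2 = -1/2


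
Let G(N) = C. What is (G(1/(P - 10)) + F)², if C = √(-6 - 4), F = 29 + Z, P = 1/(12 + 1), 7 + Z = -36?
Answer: (-14 + I*√10)² ≈ 186.0 - 88.544*I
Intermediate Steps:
Z = -43 (Z = -7 - 36 = -43)
P = 1/13 ≈ 0.076923
F = -14 (F = 29 - 43 = -14)
C = I*√10 (C = √(-10) = I*√10 ≈ 3.1623*I)
G(N) = I*√10
(G(1/(P - 10)) + F)² = (I*√10 - 14)² = (-14 + I*√10)²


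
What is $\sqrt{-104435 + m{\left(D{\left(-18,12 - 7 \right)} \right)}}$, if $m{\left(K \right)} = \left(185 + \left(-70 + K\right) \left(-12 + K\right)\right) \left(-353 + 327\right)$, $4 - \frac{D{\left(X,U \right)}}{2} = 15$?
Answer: $i \sqrt{190573} \approx 436.55 i$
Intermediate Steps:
$D{\left(X,U \right)} = -22$ ($D{\left(X,U \right)} = 8 - 30 = -22$)
$m{\left(K \right)} = -4810 - 26 \left(-70 + K\right) \left(-12 + K\right)$ ($m{\left(K \right)} = \left(185 + \left(-70 + K\right) \left(-12 + K\right)\right) \left(-26\right) = -4810 - 26 \left(-70 + K\right) \left(-12 + K\right)$)
$\sqrt{-104435 + m{\left(D{\left(-18,12 - 7 \right)} \right)}} = \sqrt{-104435 - \left(73554 + 12584\right)} = \sqrt{-104435 - 86138} = \sqrt{-190573} = i \sqrt{190573}$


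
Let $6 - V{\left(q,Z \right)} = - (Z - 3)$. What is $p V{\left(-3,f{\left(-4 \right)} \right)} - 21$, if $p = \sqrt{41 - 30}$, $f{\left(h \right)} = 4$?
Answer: $-21 + 7 \sqrt{11} \approx 2.2164$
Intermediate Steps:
$V{\left(q,Z \right)} = 3 + Z$ ($V{\left(q,Z \right)} = 6 - - (Z - 3) = 6 - - (-3 + Z) = 6 - \left(3 - Z\right) = 6 + \left(-3 + Z\right) = 3 + Z$)
$p = \sqrt{11} \approx 3.3166$
$p V{\left(-3,f{\left(-4 \right)} \right)} - 21 = \sqrt{11} \left(3 + 4\right) - 21 = \sqrt{11} \cdot 7 - 21 = 7 \sqrt{11} - 21 = -21 + 7 \sqrt{11}$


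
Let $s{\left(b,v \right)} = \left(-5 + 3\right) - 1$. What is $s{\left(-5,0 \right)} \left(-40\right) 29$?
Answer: $3480$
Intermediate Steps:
$s{\left(b,v \right)} = -3$ ($s{\left(b,v \right)} = -2 - 1 = -3$)
$s{\left(-5,0 \right)} \left(-40\right) 29 = \left(-3\right) \left(-40\right) 29 = 120 \cdot 29 = 3480$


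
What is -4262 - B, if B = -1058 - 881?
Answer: -2323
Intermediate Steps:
B = -1939
-4262 - B = -4262 - 1*(-1939) = -4262 + 1939 = -2323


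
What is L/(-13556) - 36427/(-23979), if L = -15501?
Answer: 865502891/325059324 ≈ 2.6626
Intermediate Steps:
L/(-13556) - 36427/(-23979) = -15501/(-13556) - 36427/(-23979) = -15501*(-1/13556) - 36427*(-1/23979) = 15501/13556 + 36427/23979 = 865502891/325059324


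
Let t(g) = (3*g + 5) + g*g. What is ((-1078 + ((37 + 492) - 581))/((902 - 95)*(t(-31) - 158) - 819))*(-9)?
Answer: 1695/96031 ≈ 0.017651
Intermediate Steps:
t(g) = 5 + g² + 3*g (t(g) = (5 + 3*g) + g² = 5 + g² + 3*g)
((-1078 + ((37 + 492) - 581))/((902 - 95)*(t(-31) - 158) - 819))*(-9) = ((-1078 + ((37 + 492) - 581))/((902 - 95)*((5 + (-31)² + 3*(-31)) - 158) - 819))*(-9) = ((-1078 + (529 - 581))/(807*((5 + 961 - 93) - 158) - 819))*(-9) = ((-1078 - 52)/(807*(873 - 158) - 819))*(-9) = -1130/(807*715 - 819)*(-9) = -1130/(577005 - 819)*(-9) = -1130/576186*(-9) = -1130*1/576186*(-9) = -565/288093*(-9) = 1695/96031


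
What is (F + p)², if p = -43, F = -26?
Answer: 4761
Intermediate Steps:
(F + p)² = (-26 - 43)² = (-69)² = 4761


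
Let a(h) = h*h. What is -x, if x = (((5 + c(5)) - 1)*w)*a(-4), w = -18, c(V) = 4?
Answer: 2304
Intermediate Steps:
a(h) = h**2
x = -2304 (x = (((5 + 4) - 1)*(-18))*(-4)**2 = ((9 - 1)*(-18))*16 = (8*(-18))*16 = -144*16 = -2304)
-x = -1*(-2304) = 2304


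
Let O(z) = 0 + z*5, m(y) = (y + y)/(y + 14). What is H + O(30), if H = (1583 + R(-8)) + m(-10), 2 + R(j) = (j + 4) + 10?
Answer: 1732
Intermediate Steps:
m(y) = 2*y/(14 + y) (m(y) = (2*y)/(14 + y) = 2*y/(14 + y))
O(z) = 5*z (O(z) = 0 + 5*z = 5*z)
R(j) = 12 + j (R(j) = -2 + ((j + 4) + 10) = -2 + ((4 + j) + 10) = -2 + (14 + j) = 12 + j)
H = 1582 (H = (1583 + (12 - 8)) + 2*(-10)/(14 - 10) = (1583 + 4) + 2*(-10)/4 = 1587 + 2*(-10)*(1/4) = 1587 - 5 = 1582)
H + O(30) = 1582 + 5*30 = 1582 + 150 = 1732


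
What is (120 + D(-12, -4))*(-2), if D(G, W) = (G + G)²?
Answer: -1392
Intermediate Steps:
D(G, W) = 4*G² (D(G, W) = (2*G)² = 4*G²)
(120 + D(-12, -4))*(-2) = (120 + 4*(-12)²)*(-2) = (120 + 4*144)*(-2) = (120 + 576)*(-2) = 696*(-2) = -1392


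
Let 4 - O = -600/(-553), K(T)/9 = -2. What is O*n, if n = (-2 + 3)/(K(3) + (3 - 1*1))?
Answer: -403/2212 ≈ -0.18219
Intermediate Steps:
K(T) = -18 (K(T) = 9*(-2) = -18)
O = 1612/553 (O = 4 - (-600)/(-553) = 4 - (-600)*(-1)/553 = 4 - 1*600/553 = 4 - 600/553 = 1612/553 ≈ 2.9150)
n = -1/16 (n = (-2 + 3)/(-18 + (3 - 1*1)) = 1/(-18 + (3 - 1)) = 1/(-18 + 2) = 1/(-16) = 1*(-1/16) = -1/16 ≈ -0.062500)
O*n = (1612/553)*(-1/16) = -403/2212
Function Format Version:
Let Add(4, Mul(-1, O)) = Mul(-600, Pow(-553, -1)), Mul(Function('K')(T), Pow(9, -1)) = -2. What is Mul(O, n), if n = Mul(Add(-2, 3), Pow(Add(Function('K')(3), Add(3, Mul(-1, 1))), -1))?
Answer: Rational(-403, 2212) ≈ -0.18219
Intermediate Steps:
Function('K')(T) = -18 (Function('K')(T) = Mul(9, -2) = -18)
O = Rational(1612, 553) (O = Add(4, Mul(-1, Mul(-600, Pow(-553, -1)))) = Add(4, Mul(-1, Mul(-600, Rational(-1, 553)))) = Add(4, Mul(-1, Rational(600, 553))) = Add(4, Rational(-600, 553)) = Rational(1612, 553) ≈ 2.9150)
n = Rational(-1, 16) (n = Mul(Add(-2, 3), Pow(Add(-18, Add(3, Mul(-1, 1))), -1)) = Mul(1, Pow(Add(-18, Add(3, -1)), -1)) = Mul(1, Pow(Add(-18, 2), -1)) = Mul(1, Pow(-16, -1)) = Mul(1, Rational(-1, 16)) = Rational(-1, 16) ≈ -0.062500)
Mul(O, n) = Mul(Rational(1612, 553), Rational(-1, 16)) = Rational(-403, 2212)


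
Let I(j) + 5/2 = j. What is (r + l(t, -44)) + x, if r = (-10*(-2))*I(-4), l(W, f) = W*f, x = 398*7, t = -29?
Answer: 3932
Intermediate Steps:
I(j) = -5/2 + j
x = 2786
r = -130 (r = (-10*(-2))*(-5/2 - 4) = 20*(-13/2) = -130)
(r + l(t, -44)) + x = (-130 - 29*(-44)) + 2786 = (-130 + 1276) + 2786 = 1146 + 2786 = 3932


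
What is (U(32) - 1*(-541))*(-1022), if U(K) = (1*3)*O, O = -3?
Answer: -543704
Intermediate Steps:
U(K) = -9 (U(K) = (1*3)*(-3) = 3*(-3) = -9)
(U(32) - 1*(-541))*(-1022) = (-9 - 1*(-541))*(-1022) = (-9 + 541)*(-1022) = 532*(-1022) = -543704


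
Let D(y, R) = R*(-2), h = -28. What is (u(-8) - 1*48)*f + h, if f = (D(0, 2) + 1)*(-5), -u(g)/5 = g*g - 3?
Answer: -5323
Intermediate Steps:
D(y, R) = -2*R
u(g) = 15 - 5*g² (u(g) = -5*(g*g - 3) = -5*(g² - 3) = -5*(-3 + g²) = 15 - 5*g²)
f = 15 (f = (-2*2 + 1)*(-5) = (-4 + 1)*(-5) = -3*(-5) = 15)
(u(-8) - 1*48)*f + h = ((15 - 5*(-8)²) - 1*48)*15 - 28 = ((15 - 5*64) - 48)*15 - 28 = ((15 - 320) - 48)*15 - 28 = (-305 - 48)*15 - 28 = -353*15 - 28 = -5295 - 28 = -5323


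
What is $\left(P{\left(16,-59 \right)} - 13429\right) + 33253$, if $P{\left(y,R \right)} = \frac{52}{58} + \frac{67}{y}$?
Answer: $\frac{9200695}{464} \approx 19829.0$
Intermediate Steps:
$P{\left(y,R \right)} = \frac{26}{29} + \frac{67}{y}$ ($P{\left(y,R \right)} = 52 \cdot \frac{1}{58} + \frac{67}{y} = \frac{26}{29} + \frac{67}{y}$)
$\left(P{\left(16,-59 \right)} - 13429\right) + 33253 = \left(\left(\frac{26}{29} + \frac{67}{16}\right) - 13429\right) + 33253 = \left(\frac{2359}{464} - 13429\right) + 33253 = - \frac{6228697}{464} + 33253 = \frac{9200695}{464}$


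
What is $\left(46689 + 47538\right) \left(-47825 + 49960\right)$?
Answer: $201174645$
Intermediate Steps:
$\left(46689 + 47538\right) \left(-47825 + 49960\right) = 94227 \cdot 2135 = 201174645$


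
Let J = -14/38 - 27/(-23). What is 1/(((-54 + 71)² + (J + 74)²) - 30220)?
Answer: -190969/4647257039 ≈ -4.1093e-5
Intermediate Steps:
J = 352/437 (J = -14*1/38 - 27*(-1/23) = -7/19 + 27/23 = 352/437 ≈ 0.80549)
1/(((-54 + 71)² + (J + 74)²) - 30220) = 1/(((-54 + 71)² + (352/437 + 74)²) - 30220) = 1/((17² + (32690/437)²) - 30220) = 1/((289 + 1068636100/190969) - 30220) = 1/(1123826141/190969 - 30220) = 1/(-4647257039/190969) = -190969/4647257039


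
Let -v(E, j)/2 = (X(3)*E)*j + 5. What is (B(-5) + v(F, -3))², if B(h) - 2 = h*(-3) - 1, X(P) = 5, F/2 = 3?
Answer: 34596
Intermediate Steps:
F = 6 (F = 2*3 = 6)
B(h) = 1 - 3*h (B(h) = 2 + (h*(-3) - 1) = 2 + (-3*h - 1) = 2 + (-1 - 3*h) = 1 - 3*h)
v(E, j) = -10 - 10*E*j (v(E, j) = -2*((5*E)*j + 5) = -2*(5*E*j + 5) = -2*(5 + 5*E*j) = -10 - 10*E*j)
(B(-5) + v(F, -3))² = ((1 - 3*(-5)) + (-10 - 10*6*(-3)))² = ((1 + 15) + (-10 + 180))² = (16 + 170)² = 186² = 34596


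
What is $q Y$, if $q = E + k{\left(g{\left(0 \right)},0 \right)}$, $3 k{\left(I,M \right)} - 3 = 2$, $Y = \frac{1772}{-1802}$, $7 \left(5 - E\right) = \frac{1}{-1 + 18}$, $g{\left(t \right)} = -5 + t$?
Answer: $- \frac{2106022}{321657} \approx -6.5474$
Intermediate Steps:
$E = \frac{594}{119}$ ($E = 5 - \frac{1}{7 \left(-1 + 18\right)} = 5 - \frac{1}{7 \cdot 17} = 5 - \frac{1}{119} = \frac{594}{119} \approx 4.9916$)
$Y = - \frac{886}{901}$ ($Y = 1772 \left(- \frac{1}{1802}\right) = - \frac{886}{901} \approx -0.98335$)
$k{\left(I,M \right)} = \frac{5}{3}$ ($k{\left(I,M \right)} = 1 + \frac{1}{3} \cdot 2 = 1 + \frac{2}{3} = \frac{5}{3}$)
$q = \frac{2377}{357}$ ($q = \frac{594}{119} + \frac{5}{3} = \frac{2377}{357} \approx 6.6583$)
$q Y = \frac{2377}{357} \left(- \frac{886}{901}\right) = - \frac{2106022}{321657}$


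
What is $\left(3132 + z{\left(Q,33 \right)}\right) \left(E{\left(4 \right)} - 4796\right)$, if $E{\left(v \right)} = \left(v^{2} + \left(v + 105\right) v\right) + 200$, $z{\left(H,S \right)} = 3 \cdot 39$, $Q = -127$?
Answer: $-13463856$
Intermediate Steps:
$z{\left(H,S \right)} = 117$
$E{\left(v \right)} = 200 + v^{2} + v \left(105 + v\right)$ ($E{\left(v \right)} = \left(v^{2} + \left(105 + v\right) v\right) + 200 = \left(v^{2} + v \left(105 + v\right)\right) + 200 = 200 + v^{2} + v \left(105 + v\right)$)
$\left(3132 + z{\left(Q,33 \right)}\right) \left(E{\left(4 \right)} - 4796\right) = \left(3132 + 117\right) \left(\left(200 + 2 \cdot 4^{2} + 105 \cdot 4\right) - 4796\right) = 3249 \left(\left(200 + 2 \cdot 16 + 420\right) - 4796\right) = 3249 \left(\left(200 + 32 + 420\right) - 4796\right) = 3249 \left(652 - 4796\right) = 3249 \left(-4144\right) = -13463856$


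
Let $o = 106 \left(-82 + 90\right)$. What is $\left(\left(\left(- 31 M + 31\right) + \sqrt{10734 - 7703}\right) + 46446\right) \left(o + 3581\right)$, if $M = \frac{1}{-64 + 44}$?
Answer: $\frac{4117069959}{20} + 4429 \sqrt{3031} \approx 2.061 \cdot 10^{8}$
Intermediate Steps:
$M = - \frac{1}{20}$ ($M = \frac{1}{-20} = - \frac{1}{20} \approx -0.05$)
$o = 848$ ($o = 106 \cdot 8 = 848$)
$\left(\left(\left(- 31 M + 31\right) + \sqrt{10734 - 7703}\right) + 46446\right) \left(o + 3581\right) = \left(\left(\left(\left(-31\right) \left(- \frac{1}{20}\right) + 31\right) + \sqrt{10734 - 7703}\right) + 46446\right) \left(848 + 3581\right) = \left(\left(\left(\frac{31}{20} + 31\right) + \sqrt{3031}\right) + 46446\right) 4429 = \left(\left(\frac{651}{20} + \sqrt{3031}\right) + 46446\right) 4429 = \left(\frac{929571}{20} + \sqrt{3031}\right) 4429 = \frac{4117069959}{20} + 4429 \sqrt{3031}$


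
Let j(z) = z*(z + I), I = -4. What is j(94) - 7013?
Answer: 1447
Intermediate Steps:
j(z) = z*(-4 + z) (j(z) = z*(z - 4) = z*(-4 + z))
j(94) - 7013 = 94*(-4 + 94) - 7013 = 94*90 - 7013 = 8460 - 7013 = 1447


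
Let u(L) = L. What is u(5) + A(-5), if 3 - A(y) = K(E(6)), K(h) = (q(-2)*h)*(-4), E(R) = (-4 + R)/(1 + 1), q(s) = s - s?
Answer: 8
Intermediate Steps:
q(s) = 0
E(R) = -2 + R/2 (E(R) = (-4 + R)/2 = (-4 + R)*(1/2) = -2 + R/2)
K(h) = 0 (K(h) = (0*h)*(-4) = 0*(-4) = 0)
A(y) = 3 (A(y) = 3 - 1*0 = 3 + 0 = 3)
u(5) + A(-5) = 5 + 3 = 8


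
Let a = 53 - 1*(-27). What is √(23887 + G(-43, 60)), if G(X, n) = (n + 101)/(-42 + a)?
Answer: √34498946/38 ≈ 154.57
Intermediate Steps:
a = 80 (a = 53 + 27 = 80)
G(X, n) = 101/38 + n/38 (G(X, n) = (n + 101)/(-42 + 80) = (101 + n)/38 = (101 + n)*(1/38) = 101/38 + n/38)
√(23887 + G(-43, 60)) = √(23887 + (101/38 + (1/38)*60)) = √(23887 + (101/38 + 30/19)) = √(23887 + 161/38) = √(907867/38) = √34498946/38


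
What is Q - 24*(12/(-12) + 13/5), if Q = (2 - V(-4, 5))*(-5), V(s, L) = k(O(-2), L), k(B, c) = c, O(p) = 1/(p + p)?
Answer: -117/5 ≈ -23.400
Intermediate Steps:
O(p) = 1/(2*p)
V(s, L) = L
Q = 15 (Q = (2 - 1*5)*(-5) = (2 - 5)*(-5) = -3*(-5) = 15)
Q - 24*(12/(-12) + 13/5) = 15 - 24*(12/(-12) + 13/5) = 15 - 24*(12*(-1/12) + 13*(1/5)) = 15 - 24*(-1 + 13/5) = 15 - 24*8/5 = 15 - 192/5 = -117/5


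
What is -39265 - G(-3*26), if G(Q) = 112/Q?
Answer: -1531279/39 ≈ -39264.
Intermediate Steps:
-39265 - G(-3*26) = -39265 - 112/((-3*26)) = -39265 - 112/(-78) = -39265 - 112*(-1)/78 = -39265 - 1*(-56/39) = -39265 + 56/39 = -1531279/39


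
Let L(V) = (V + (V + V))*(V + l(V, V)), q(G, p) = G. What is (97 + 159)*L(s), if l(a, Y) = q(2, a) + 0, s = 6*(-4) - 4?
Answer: 559104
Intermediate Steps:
s = -28 (s = -24 - 4 = -28)
l(a, Y) = 2 (l(a, Y) = 2 + 0 = 2)
L(V) = 3*V*(2 + V) (L(V) = (V + (V + V))*(V + 2) = (V + 2*V)*(2 + V) = (3*V)*(2 + V) = 3*V*(2 + V))
(97 + 159)*L(s) = (97 + 159)*(3*(-28)*(2 - 28)) = 256*(3*(-28)*(-26)) = 256*2184 = 559104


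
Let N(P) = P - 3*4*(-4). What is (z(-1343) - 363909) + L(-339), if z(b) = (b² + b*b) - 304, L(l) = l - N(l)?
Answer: 3243037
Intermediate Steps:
N(P) = 48 + P (N(P) = P - 12*(-4) = P + 48 = 48 + P)
L(l) = -48 (L(l) = l - (48 + l) = l + (-48 - l) = -48)
z(b) = -304 + 2*b² (z(b) = (b² + b²) - 304 = 2*b² - 304 = -304 + 2*b²)
(z(-1343) - 363909) + L(-339) = ((-304 + 2*(-1343)²) - 363909) - 48 = ((-304 + 2*1803649) - 363909) - 48 = ((-304 + 3607298) - 363909) - 48 = (3606994 - 363909) - 48 = 3243085 - 48 = 3243037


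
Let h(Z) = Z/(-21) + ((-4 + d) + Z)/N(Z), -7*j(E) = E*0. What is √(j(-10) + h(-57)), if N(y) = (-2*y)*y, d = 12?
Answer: √1733270/798 ≈ 1.6498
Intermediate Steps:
j(E) = 0 (j(E) = -E*0/7 = -⅐*0 = 0)
N(y) = -2*y²
h(Z) = -Z/21 - (8 + Z)/(2*Z²) (h(Z) = Z/(-21) + ((-4 + 12) + Z)/((-2*Z²)) = Z*(-1/21) + (8 + Z)*(-1/(2*Z²)) = -Z/21 - (8 + Z)/(2*Z²))
√(j(-10) + h(-57)) = √(0 + (-4 - ½*(-57) - 1/21*(-57)³)/(-57)²) = √(0 + (-4 + 57/2 - 1/21*(-185193))/3249) = √(0 + (-4 + 57/2 + 61731/7)/3249) = √(0 + (1/3249)*(123805/14)) = √(0 + 123805/45486) = √(123805/45486) = √1733270/798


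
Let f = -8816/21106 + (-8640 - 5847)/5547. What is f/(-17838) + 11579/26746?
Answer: 23440773983249/54123939791073 ≈ 0.43309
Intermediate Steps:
f = -59110829/19512497 (f = -8816*1/21106 - 14487*1/5547 = -4408/10553 - 4829/1849 = -59110829/19512497 ≈ -3.0294)
f/(-17838) + 11579/26746 = -59110829/19512497/(-17838) + 11579/26746 = -59110829/19512497*(-1/17838) + 11579*(1/26746) = 59110829/348063921486 + 11579/26746 = 23440773983249/54123939791073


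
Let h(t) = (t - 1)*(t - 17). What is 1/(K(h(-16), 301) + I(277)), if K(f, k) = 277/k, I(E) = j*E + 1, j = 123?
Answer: 301/10255949 ≈ 2.9349e-5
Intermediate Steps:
I(E) = 1 + 123*E (I(E) = 123*E + 1 = 1 + 123*E)
h(t) = (-1 + t)*(-17 + t)
1/(K(h(-16), 301) + I(277)) = 1/(277/301 + (1 + 123*277)) = 1/(277*(1/301) + (1 + 34071)) = 1/(277/301 + 34072) = 1/(10255949/301) = 301/10255949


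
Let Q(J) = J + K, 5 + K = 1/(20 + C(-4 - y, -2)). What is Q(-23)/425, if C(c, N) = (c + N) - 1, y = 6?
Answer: -39/595 ≈ -0.065546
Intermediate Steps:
C(c, N) = -1 + N + c (C(c, N) = (N + c) - 1 = -1 + N + c)
K = -34/7 (K = -5 + 1/(20 + (-1 - 2 + (-4 - 1*6))) = -5 + 1/(20 + (-1 - 2 + (-4 - 6))) = -5 + 1/(20 + (-1 - 2 - 10)) = -5 + 1/(20 - 13) = -5 + 1/7 = -5 + ⅐ = -34/7 ≈ -4.8571)
Q(J) = -34/7 + J (Q(J) = J - 34/7 = -34/7 + J)
Q(-23)/425 = (-34/7 - 23)/425 = -195/7*1/425 = -39/595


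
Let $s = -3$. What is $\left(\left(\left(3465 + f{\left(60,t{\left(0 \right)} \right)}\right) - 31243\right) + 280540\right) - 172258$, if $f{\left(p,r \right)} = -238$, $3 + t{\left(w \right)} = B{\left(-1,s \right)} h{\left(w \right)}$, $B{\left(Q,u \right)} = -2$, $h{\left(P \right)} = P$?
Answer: $80266$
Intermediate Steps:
$t{\left(w \right)} = -3 - 2 w$
$\left(\left(\left(3465 + f{\left(60,t{\left(0 \right)} \right)}\right) - 31243\right) + 280540\right) - 172258 = \left(\left(\left(3465 - 238\right) - 31243\right) + 280540\right) - 172258 = \left(\left(3227 - 31243\right) + 280540\right) - 172258 = \left(-28016 + 280540\right) - 172258 = 252524 - 172258 = 80266$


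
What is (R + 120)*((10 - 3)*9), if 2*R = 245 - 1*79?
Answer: 12789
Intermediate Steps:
R = 83 (R = (245 - 1*79)/2 = (245 - 79)/2 = (½)*166 = 83)
(R + 120)*((10 - 3)*9) = (83 + 120)*((10 - 3)*9) = 203*(7*9) = 203*63 = 12789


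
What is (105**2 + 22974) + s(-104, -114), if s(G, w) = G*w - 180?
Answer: 45675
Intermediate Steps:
s(G, w) = -180 + G*w
(105**2 + 22974) + s(-104, -114) = (105**2 + 22974) + (-180 - 104*(-114)) = (11025 + 22974) + (-180 + 11856) = 33999 + 11676 = 45675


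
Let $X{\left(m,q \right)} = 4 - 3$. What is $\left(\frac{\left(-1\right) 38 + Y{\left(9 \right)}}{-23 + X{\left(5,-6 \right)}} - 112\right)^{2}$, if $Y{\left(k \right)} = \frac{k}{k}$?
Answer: $\frac{5890329}{484} \approx 12170.0$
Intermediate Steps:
$Y{\left(k \right)} = 1$
$X{\left(m,q \right)} = 1$ ($X{\left(m,q \right)} = 4 - 3 = 1$)
$\left(\frac{\left(-1\right) 38 + Y{\left(9 \right)}}{-23 + X{\left(5,-6 \right)}} - 112\right)^{2} = \left(\frac{\left(-1\right) 38 + 1}{-23 + 1} - 112\right)^{2} = \left(\frac{-38 + 1}{-22} - 112\right)^{2} = \left(\left(-37\right) \left(- \frac{1}{22}\right) - 112\right)^{2} = \left(\frac{37}{22} - 112\right)^{2} = \left(- \frac{2427}{22}\right)^{2} = \frac{5890329}{484}$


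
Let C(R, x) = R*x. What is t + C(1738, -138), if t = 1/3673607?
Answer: -881092597307/3673607 ≈ -2.3984e+5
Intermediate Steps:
t = 1/3673607 ≈ 2.7221e-7
t + C(1738, -138) = 1/3673607 + 1738*(-138) = 1/3673607 - 239844 = -881092597307/3673607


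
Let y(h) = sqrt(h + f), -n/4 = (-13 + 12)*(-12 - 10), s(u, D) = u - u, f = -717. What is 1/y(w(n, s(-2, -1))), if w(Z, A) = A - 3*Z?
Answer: -I*sqrt(453)/453 ≈ -0.046984*I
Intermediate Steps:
s(u, D) = 0
n = -88 (n = -4*(-13 + 12)*(-12 - 10) = -(-4)*(-22) = -4*22 = -88)
y(h) = sqrt(-717 + h) (y(h) = sqrt(h - 717) = sqrt(-717 + h))
1/y(w(n, s(-2, -1))) = 1/(sqrt(-717 + (0 - 3*(-88)))) = 1/(sqrt(-717 + (0 + 264))) = 1/(sqrt(-717 + 264)) = 1/(sqrt(-453)) = 1/(I*sqrt(453)) = -I*sqrt(453)/453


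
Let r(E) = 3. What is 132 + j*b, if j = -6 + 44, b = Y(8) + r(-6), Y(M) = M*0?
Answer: 246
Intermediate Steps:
Y(M) = 0
b = 3 (b = 0 + 3 = 3)
j = 38
132 + j*b = 132 + 38*3 = 132 + 114 = 246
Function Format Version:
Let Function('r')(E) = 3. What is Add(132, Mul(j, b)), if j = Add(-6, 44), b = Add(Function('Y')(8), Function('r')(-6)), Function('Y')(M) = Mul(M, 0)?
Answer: 246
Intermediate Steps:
Function('Y')(M) = 0
b = 3 (b = Add(0, 3) = 3)
j = 38
Add(132, Mul(j, b)) = Add(132, Mul(38, 3)) = Add(132, 114) = 246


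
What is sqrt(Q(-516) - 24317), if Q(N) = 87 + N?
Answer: I*sqrt(24746) ≈ 157.31*I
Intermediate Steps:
sqrt(Q(-516) - 24317) = sqrt((87 - 516) - 24317) = sqrt(-429 - 24317) = sqrt(-24746) = I*sqrt(24746)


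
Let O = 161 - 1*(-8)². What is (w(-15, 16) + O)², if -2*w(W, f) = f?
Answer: 7921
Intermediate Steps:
w(W, f) = -f/2
O = 97 (O = 161 - 1*64 = 161 - 64 = 97)
(w(-15, 16) + O)² = (-½*16 + 97)² = (-8 + 97)² = 89² = 7921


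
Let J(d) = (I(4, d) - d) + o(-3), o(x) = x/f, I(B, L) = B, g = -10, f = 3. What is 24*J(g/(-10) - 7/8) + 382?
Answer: 451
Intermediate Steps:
o(x) = x/3
J(d) = 3 - d (J(d) = (4 - d) + (1/3)*(-3) = (4 - d) - 1 = 3 - d)
24*J(g/(-10) - 7/8) + 382 = 24*(3 - (-10/(-10) - 7/8)) + 382 = 24*(3 - (-10*(-1/10) - 7*1/8)) + 382 = 24*(3 - (1 - 7/8)) + 382 = 24*(3 - 1*1/8) + 382 = 24*(3 - 1/8) + 382 = 24*(23/8) + 382 = 69 + 382 = 451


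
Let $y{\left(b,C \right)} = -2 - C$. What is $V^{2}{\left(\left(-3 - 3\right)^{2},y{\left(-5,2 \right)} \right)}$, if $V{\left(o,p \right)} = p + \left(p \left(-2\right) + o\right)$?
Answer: $1600$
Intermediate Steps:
$V{\left(o,p \right)} = o - p$ ($V{\left(o,p \right)} = p + \left(- 2 p + o\right) = p + \left(o - 2 p\right) = o - p$)
$V^{2}{\left(\left(-3 - 3\right)^{2},y{\left(-5,2 \right)} \right)} = \left(\left(-3 - 3\right)^{2} - \left(-2 - 2\right)\right)^{2} = \left(\left(-6\right)^{2} - \left(-2 - 2\right)\right)^{2} = \left(36 - -4\right)^{2} = \left(36 + 4\right)^{2} = 40^{2} = 1600$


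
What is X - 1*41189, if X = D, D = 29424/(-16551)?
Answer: -370717/9 ≈ -41191.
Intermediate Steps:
D = -16/9 (D = 29424*(-1/16551) = -16/9 ≈ -1.7778)
X = -16/9 ≈ -1.7778
X - 1*41189 = -16/9 - 1*41189 = -16/9 - 41189 = -370717/9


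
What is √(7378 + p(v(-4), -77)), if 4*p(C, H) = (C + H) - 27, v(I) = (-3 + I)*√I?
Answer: √(29408 - 14*I)/2 ≈ 85.744 - 0.02041*I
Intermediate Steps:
v(I) = √I*(-3 + I)
p(C, H) = -27/4 + C/4 + H/4 (p(C, H) = ((C + H) - 27)/4 = (-27 + C + H)/4 = -27/4 + C/4 + H/4)
√(7378 + p(v(-4), -77)) = √(7378 + (-27/4 + (√(-4)*(-3 - 4))/4 + (¼)*(-77))) = √(7378 + (-27/4 + ((2*I)*(-7))/4 - 77/4)) = √(7378 + (-27/4 + (-14*I)/4 - 77/4)) = √(7378 + (-27/4 - 7*I/2 - 77/4)) = √(7378 + (-26 - 7*I/2)) = √(7352 - 7*I/2)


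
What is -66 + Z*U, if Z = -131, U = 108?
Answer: -14214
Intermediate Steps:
-66 + Z*U = -66 - 131*108 = -66 - 14148 = -14214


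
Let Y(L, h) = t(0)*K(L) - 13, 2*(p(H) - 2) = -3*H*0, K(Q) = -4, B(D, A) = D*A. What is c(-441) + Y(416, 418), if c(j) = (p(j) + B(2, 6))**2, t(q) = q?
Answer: 183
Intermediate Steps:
B(D, A) = A*D
p(H) = 2 (p(H) = 2 + (-3*H*0)/2 = 2 + (1/2)*0 = 2 + 0 = 2)
c(j) = 196 (c(j) = (2 + 6*2)**2 = (2 + 12)**2 = 14**2 = 196)
Y(L, h) = -13 (Y(L, h) = 0*(-4) - 13 = 0 - 13 = -13)
c(-441) + Y(416, 418) = 196 - 13 = 183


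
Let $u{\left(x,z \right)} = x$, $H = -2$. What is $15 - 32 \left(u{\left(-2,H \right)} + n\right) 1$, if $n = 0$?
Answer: $79$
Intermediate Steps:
$15 - 32 \left(u{\left(-2,H \right)} + n\right) 1 = 15 - 32 \left(-2 + 0\right) 1 = 15 - 32 \left(\left(-2\right) 1\right) = 15 - -64 = 15 + 64 = 79$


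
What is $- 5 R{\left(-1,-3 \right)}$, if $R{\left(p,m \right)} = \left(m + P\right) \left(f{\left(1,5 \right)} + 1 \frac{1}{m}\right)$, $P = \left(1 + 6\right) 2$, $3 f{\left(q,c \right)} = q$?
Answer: $0$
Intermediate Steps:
$f{\left(q,c \right)} = \frac{q}{3}$
$P = 14$ ($P = 7 \cdot 2 = 14$)
$R{\left(p,m \right)} = \left(14 + m\right) \left(\frac{1}{3} + \frac{1}{m}\right)$ ($R{\left(p,m \right)} = \left(m + 14\right) \left(\frac{1}{3} \cdot 1 + 1 \frac{1}{m}\right) = \left(14 + m\right) \left(\frac{1}{3} + \frac{1}{m}\right)$)
$- 5 R{\left(-1,-3 \right)} = - 5 \frac{42 - 3 \left(17 - 3\right)}{3 \left(-3\right)} = - 5 \cdot \frac{1}{3} \left(- \frac{1}{3}\right) \left(42 - 42\right) = - 5 \cdot \frac{1}{3} \left(- \frac{1}{3}\right) 0 = \left(-5\right) 0 = 0$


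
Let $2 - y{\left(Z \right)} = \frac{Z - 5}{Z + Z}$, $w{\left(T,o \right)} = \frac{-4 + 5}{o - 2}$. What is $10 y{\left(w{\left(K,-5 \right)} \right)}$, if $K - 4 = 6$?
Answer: $-160$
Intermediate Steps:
$K = 10$ ($K = 4 + 6 = 10$)
$w{\left(T,o \right)} = \frac{1}{-2 + o}$ ($w{\left(T,o \right)} = 1 \frac{1}{-2 + o} = \frac{1}{-2 + o}$)
$y{\left(Z \right)} = 2 - \frac{-5 + Z}{2 Z}$ ($y{\left(Z \right)} = 2 - \frac{Z - 5}{Z + Z} = 2 - \frac{-5 + Z}{2 Z}$)
$10 y{\left(w{\left(K,-5 \right)} \right)} = 10 \frac{5 + \frac{3}{-2 - 5}}{2 \frac{1}{-2 - 5}} = 10 \frac{5 + \frac{3}{-7}}{2 \frac{1}{-7}} = 10 \frac{5 + 3 \left(- \frac{1}{7}\right)}{2 \left(- \frac{1}{7}\right)} = 10 \cdot \frac{1}{2} \left(-7\right) \left(5 - \frac{3}{7}\right) = 10 \cdot \frac{1}{2} \left(-7\right) \frac{32}{7} = 10 \left(-16\right) = -160$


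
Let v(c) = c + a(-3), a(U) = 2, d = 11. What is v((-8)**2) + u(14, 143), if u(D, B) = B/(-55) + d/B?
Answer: 4126/65 ≈ 63.477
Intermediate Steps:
u(D, B) = 11/B - B/55 (u(D, B) = B/(-55) + 11/B = B*(-1/55) + 11/B = -B/55 + 11/B = 11/B - B/55)
v(c) = 2 + c (v(c) = c + 2 = 2 + c)
v((-8)**2) + u(14, 143) = (2 + (-8)**2) + (11/143 - 1/55*143) = (2 + 64) + (11*(1/143) - 13/5) = 66 + (1/13 - 13/5) = 66 - 164/65 = 4126/65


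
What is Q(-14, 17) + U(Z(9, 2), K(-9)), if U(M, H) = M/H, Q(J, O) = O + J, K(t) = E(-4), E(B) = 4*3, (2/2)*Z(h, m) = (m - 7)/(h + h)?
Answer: 643/216 ≈ 2.9769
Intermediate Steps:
Z(h, m) = (-7 + m)/(2*h) (Z(h, m) = (m - 7)/(h + h) = (-7 + m)/((2*h)) = (-7 + m)*(1/(2*h)) = (-7 + m)/(2*h))
E(B) = 12
K(t) = 12
Q(J, O) = J + O
Q(-14, 17) + U(Z(9, 2), K(-9)) = (-14 + 17) + ((½)*(-7 + 2)/9)/12 = 3 + ((½)*(⅑)*(-5))*(1/12) = 3 - 5/18*1/12 = 3 - 5/216 = 643/216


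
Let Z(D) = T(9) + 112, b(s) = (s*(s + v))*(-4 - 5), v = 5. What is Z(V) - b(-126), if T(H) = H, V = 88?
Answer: 137335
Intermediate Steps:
b(s) = -9*s*(5 + s) (b(s) = (s*(s + 5))*(-4 - 5) = (s*(5 + s))*(-9) = -9*s*(5 + s))
Z(D) = 121 (Z(D) = 9 + 112 = 121)
Z(V) - b(-126) = 121 - (-9)*(-126)*(5 - 126) = 121 - (-9)*(-126)*(-121) = 121 - 1*(-137214) = 121 + 137214 = 137335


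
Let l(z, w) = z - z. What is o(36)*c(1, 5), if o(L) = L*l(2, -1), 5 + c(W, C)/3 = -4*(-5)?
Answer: 0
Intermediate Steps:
c(W, C) = 45 (c(W, C) = -15 + 3*(-4*(-5)) = -15 + 3*20 = -15 + 60 = 45)
l(z, w) = 0
o(L) = 0 (o(L) = L*0 = 0)
o(36)*c(1, 5) = 0*45 = 0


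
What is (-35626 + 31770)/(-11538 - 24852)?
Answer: 1928/18195 ≈ 0.10596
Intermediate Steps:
(-35626 + 31770)/(-11538 - 24852) = -3856/(-36390) = -3856*(-1/36390) = 1928/18195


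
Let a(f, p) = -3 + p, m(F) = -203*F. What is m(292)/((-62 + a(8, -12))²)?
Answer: -8468/847 ≈ -9.9976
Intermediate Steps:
m(292)/((-62 + a(8, -12))²) = (-203*292)/((-62 + (-3 - 12))²) = -59276/(-62 - 15)² = -59276/((-77)²) = -59276/5929 = -59276*1/5929 = -8468/847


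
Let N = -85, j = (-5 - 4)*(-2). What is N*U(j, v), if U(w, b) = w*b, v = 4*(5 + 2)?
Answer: -42840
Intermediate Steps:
j = 18 (j = -9*(-2) = 18)
v = 28 (v = 4*7 = 28)
U(w, b) = b*w
N*U(j, v) = -2380*18 = -85*504 = -42840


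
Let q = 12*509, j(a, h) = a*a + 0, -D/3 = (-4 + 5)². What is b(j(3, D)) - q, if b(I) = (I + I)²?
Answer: -5784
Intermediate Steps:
D = -3 (D = -3*(-4 + 5)² = -3*1² = -3*1 = -3)
j(a, h) = a² (j(a, h) = a² + 0 = a²)
q = 6108
b(I) = 4*I² (b(I) = (2*I)² = 4*I²)
b(j(3, D)) - q = 4*(3²)² - 1*6108 = 4*9² - 6108 = 4*81 - 6108 = 324 - 6108 = -5784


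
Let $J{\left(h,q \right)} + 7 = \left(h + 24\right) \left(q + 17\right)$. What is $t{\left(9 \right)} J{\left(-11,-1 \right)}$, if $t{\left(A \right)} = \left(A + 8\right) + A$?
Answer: $5226$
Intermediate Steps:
$J{\left(h,q \right)} = -7 + \left(17 + q\right) \left(24 + h\right)$ ($J{\left(h,q \right)} = -7 + \left(h + 24\right) \left(q + 17\right) = -7 + \left(24 + h\right) \left(17 + q\right) = -7 + \left(17 + q\right) \left(24 + h\right)$)
$t{\left(A \right)} = 8 + 2 A$ ($t{\left(A \right)} = \left(8 + A\right) + A = 8 + 2 A$)
$t{\left(9 \right)} J{\left(-11,-1 \right)} = \left(8 + 2 \cdot 9\right) \left(401 + 17 \left(-11\right) + 24 \left(-1\right) - -11\right) = \left(8 + 18\right) \left(401 - 187 - 24 + 11\right) = 26 \cdot 201 = 5226$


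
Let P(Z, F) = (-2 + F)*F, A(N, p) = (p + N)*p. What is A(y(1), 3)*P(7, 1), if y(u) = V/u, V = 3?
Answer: -18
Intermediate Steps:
y(u) = 3/u
A(N, p) = p*(N + p) (A(N, p) = (N + p)*p = p*(N + p))
P(Z, F) = F*(-2 + F)
A(y(1), 3)*P(7, 1) = (3*(3/1 + 3))*(1*(-2 + 1)) = (3*(3*1 + 3))*(1*(-1)) = (3*(3 + 3))*(-1) = (3*6)*(-1) = 18*(-1) = -18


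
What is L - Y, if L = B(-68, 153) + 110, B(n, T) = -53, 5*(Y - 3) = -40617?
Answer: 40887/5 ≈ 8177.4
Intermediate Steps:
Y = -40602/5 (Y = 3 + (1/5)*(-40617) = 3 - 40617/5 = -40602/5 ≈ -8120.4)
L = 57 (L = -53 + 110 = 57)
L - Y = 57 - 1*(-40602/5) = 57 + 40602/5 = 40887/5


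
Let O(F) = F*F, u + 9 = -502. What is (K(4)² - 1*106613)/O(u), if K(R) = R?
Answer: -106597/261121 ≈ -0.40823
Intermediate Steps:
u = -511 (u = -9 - 502 = -511)
O(F) = F²
(K(4)² - 1*106613)/O(u) = (4² - 1*106613)/((-511)²) = (16 - 106613)/261121 = -106597*1/261121 = -106597/261121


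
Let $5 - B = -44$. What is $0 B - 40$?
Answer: $-40$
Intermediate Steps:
$B = 49$ ($B = 5 - -44 = 5 + 44 = 49$)
$0 B - 40 = 0 \cdot 49 - 40 = 0 - 40 = -40$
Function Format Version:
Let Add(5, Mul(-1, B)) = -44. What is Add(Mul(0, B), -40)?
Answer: -40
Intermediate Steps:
B = 49 (B = Add(5, Mul(-1, -44)) = Add(5, 44) = 49)
Add(Mul(0, B), -40) = Add(Mul(0, 49), -40) = Add(0, -40) = -40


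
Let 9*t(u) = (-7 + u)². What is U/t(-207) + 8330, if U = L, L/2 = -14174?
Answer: 95306387/11449 ≈ 8324.4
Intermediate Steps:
L = -28348 (L = 2*(-14174) = -28348)
t(u) = (-7 + u)²/9
U = -28348
U/t(-207) + 8330 = -28348*9/(-7 - 207)² + 8330 = -28348/((⅑)*(-214)²) + 8330 = -28348/((⅑)*45796) + 8330 = -28348/45796/9 + 8330 = -28348*9/45796 + 8330 = -63783/11449 + 8330 = 95306387/11449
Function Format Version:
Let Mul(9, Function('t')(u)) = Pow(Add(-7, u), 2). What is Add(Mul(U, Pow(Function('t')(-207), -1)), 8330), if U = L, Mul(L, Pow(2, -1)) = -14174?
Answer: Rational(95306387, 11449) ≈ 8324.4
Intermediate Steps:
L = -28348 (L = Mul(2, -14174) = -28348)
Function('t')(u) = Mul(Rational(1, 9), Pow(Add(-7, u), 2))
U = -28348
Add(Mul(U, Pow(Function('t')(-207), -1)), 8330) = Add(Mul(-28348, Pow(Mul(Rational(1, 9), Pow(Add(-7, -207), 2)), -1)), 8330) = Add(Mul(-28348, Pow(Mul(Rational(1, 9), Pow(-214, 2)), -1)), 8330) = Add(Mul(-28348, Pow(Mul(Rational(1, 9), 45796), -1)), 8330) = Add(Mul(-28348, Pow(Rational(45796, 9), -1)), 8330) = Add(Mul(-28348, Rational(9, 45796)), 8330) = Add(Rational(-63783, 11449), 8330) = Rational(95306387, 11449)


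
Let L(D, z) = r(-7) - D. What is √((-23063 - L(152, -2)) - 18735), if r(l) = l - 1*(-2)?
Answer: I*√41641 ≈ 204.06*I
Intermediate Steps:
r(l) = 2 + l (r(l) = l + 2 = 2 + l)
L(D, z) = -5 - D (L(D, z) = (2 - 7) - D = -5 - D)
√((-23063 - L(152, -2)) - 18735) = √((-23063 - (-5 - 1*152)) - 18735) = √((-23063 - (-5 - 152)) - 18735) = √((-23063 - 1*(-157)) - 18735) = √((-23063 + 157) - 18735) = √(-22906 - 18735) = √(-41641) = I*√41641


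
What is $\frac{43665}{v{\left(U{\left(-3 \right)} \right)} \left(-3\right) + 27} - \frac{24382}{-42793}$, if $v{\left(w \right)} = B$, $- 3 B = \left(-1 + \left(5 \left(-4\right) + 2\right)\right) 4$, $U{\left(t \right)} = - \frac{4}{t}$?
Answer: $- \frac{1867361627}{2096857} \approx -890.55$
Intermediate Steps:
$B = \frac{76}{3}$ ($B = - \frac{\left(-1 + \left(5 \left(-4\right) + 2\right)\right) 4}{3} = - \frac{\left(-1 + \left(-20 + 2\right)\right) 4}{3} = - \frac{\left(-1 - 18\right) 4}{3} = - \frac{\left(-19\right) 4}{3} = \left(- \frac{1}{3}\right) \left(-76\right) = \frac{76}{3} \approx 25.333$)
$v{\left(w \right)} = \frac{76}{3}$
$\frac{43665}{v{\left(U{\left(-3 \right)} \right)} \left(-3\right) + 27} - \frac{24382}{-42793} = \frac{43665}{\frac{76}{3} \left(-3\right) + 27} - \frac{24382}{-42793} = \frac{43665}{-76 + 27} - - \frac{24382}{42793} = \frac{43665}{-49} + \frac{24382}{42793} = 43665 \left(- \frac{1}{49}\right) + \frac{24382}{42793} = - \frac{43665}{49} + \frac{24382}{42793} = - \frac{1867361627}{2096857}$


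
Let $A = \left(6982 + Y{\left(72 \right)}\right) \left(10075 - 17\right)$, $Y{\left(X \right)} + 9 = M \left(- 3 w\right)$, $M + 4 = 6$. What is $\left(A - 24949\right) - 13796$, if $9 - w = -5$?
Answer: $69250817$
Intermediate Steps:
$w = 14$ ($w = 9 - -5 = 9 + 5 = 14$)
$M = 2$ ($M = -4 + 6 = 2$)
$Y{\left(X \right)} = -93$ ($Y{\left(X \right)} = -9 + 2 \left(\left(-3\right) 14\right) = -9 + 2 \left(-42\right) = -9 - 84 = -93$)
$A = 69289562$ ($A = \left(6982 - 93\right) \left(10075 - 17\right) = 6889 \cdot 10058 = 69289562$)
$\left(A - 24949\right) - 13796 = \left(69289562 - 24949\right) - 13796 = 69264613 - 13796 = 69250817$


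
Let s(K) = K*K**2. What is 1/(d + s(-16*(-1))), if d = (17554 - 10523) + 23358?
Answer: 1/34485 ≈ 2.8998e-5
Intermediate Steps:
s(K) = K**3
d = 30389 (d = 7031 + 23358 = 30389)
1/(d + s(-16*(-1))) = 1/(30389 + (-16*(-1))**3) = 1/(30389 + 16**3) = 1/(30389 + 4096) = 1/34485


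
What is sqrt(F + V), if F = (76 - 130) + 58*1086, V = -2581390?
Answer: 2*I*sqrt(629614) ≈ 1587.0*I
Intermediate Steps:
F = 62934 (F = -54 + 62988 = 62934)
sqrt(F + V) = sqrt(62934 - 2581390) = sqrt(-2518456) = 2*I*sqrt(629614)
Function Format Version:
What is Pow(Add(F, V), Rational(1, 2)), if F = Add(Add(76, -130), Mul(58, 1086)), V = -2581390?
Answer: Mul(2, I, Pow(629614, Rational(1, 2))) ≈ Mul(1587.0, I)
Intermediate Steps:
F = 62934 (F = Add(-54, 62988) = 62934)
Pow(Add(F, V), Rational(1, 2)) = Pow(Add(62934, -2581390), Rational(1, 2)) = Pow(-2518456, Rational(1, 2)) = Mul(2, I, Pow(629614, Rational(1, 2)))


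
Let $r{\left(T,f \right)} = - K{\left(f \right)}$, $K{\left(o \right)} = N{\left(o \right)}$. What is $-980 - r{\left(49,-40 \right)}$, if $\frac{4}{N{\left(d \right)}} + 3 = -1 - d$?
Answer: $- \frac{8819}{9} \approx -979.89$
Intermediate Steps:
$N{\left(d \right)} = \frac{4}{-4 - d}$ ($N{\left(d \right)} = \frac{4}{-3 - \left(1 + d\right)} = \frac{4}{-4 - d}$)
$K{\left(o \right)} = - \frac{4}{4 + o}$
$r{\left(T,f \right)} = \frac{4}{4 + f}$ ($r{\left(T,f \right)} = - \frac{-4}{4 + f} = \frac{4}{4 + f}$)
$-980 - r{\left(49,-40 \right)} = -980 - \frac{4}{4 - 40} = -980 - \frac{4}{-36} = -980 - 4 \left(- \frac{1}{36}\right) = -980 - - \frac{1}{9} = -980 + \frac{1}{9} = - \frac{8819}{9}$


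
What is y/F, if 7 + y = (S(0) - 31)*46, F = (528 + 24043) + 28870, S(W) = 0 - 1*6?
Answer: -1709/53441 ≈ -0.031979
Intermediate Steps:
S(W) = -6 (S(W) = 0 - 6 = -6)
F = 53441 (F = 24571 + 28870 = 53441)
y = -1709 (y = -7 + (-6 - 31)*46 = -7 - 37*46 = -7 - 1702 = -1709)
y/F = -1709/53441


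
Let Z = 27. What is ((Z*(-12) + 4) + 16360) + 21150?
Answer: 37190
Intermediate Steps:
((Z*(-12) + 4) + 16360) + 21150 = ((27*(-12) + 4) + 16360) + 21150 = ((-324 + 4) + 16360) + 21150 = (-320 + 16360) + 21150 = 16040 + 21150 = 37190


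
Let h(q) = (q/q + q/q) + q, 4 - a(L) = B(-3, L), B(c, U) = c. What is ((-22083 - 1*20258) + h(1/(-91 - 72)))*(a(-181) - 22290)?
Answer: 153780732014/163 ≈ 9.4344e+8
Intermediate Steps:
a(L) = 7 (a(L) = 4 - 1*(-3) = 4 + 3 = 7)
h(q) = 2 + q (h(q) = (1 + 1) + q = 2 + q)
((-22083 - 1*20258) + h(1/(-91 - 72)))*(a(-181) - 22290) = ((-22083 - 1*20258) + (2 + 1/(-91 - 72)))*(7 - 22290) = ((-22083 - 20258) + (2 + 1/(-163)))*(-22283) = (-42341 + (2 - 1/163))*(-22283) = (-42341 + 325/163)*(-22283) = -6901258/163*(-22283) = 153780732014/163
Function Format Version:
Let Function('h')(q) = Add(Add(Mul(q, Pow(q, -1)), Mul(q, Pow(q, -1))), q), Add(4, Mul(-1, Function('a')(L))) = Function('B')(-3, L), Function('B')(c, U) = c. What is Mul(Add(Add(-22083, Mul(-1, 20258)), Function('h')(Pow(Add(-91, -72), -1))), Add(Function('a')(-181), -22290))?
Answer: Rational(153780732014, 163) ≈ 9.4344e+8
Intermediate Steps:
Function('a')(L) = 7 (Function('a')(L) = Add(4, Mul(-1, -3)) = Add(4, 3) = 7)
Function('h')(q) = Add(2, q) (Function('h')(q) = Add(Add(1, 1), q) = Add(2, q))
Mul(Add(Add(-22083, Mul(-1, 20258)), Function('h')(Pow(Add(-91, -72), -1))), Add(Function('a')(-181), -22290)) = Mul(Add(Add(-22083, Mul(-1, 20258)), Add(2, Pow(Add(-91, -72), -1))), Add(7, -22290)) = Mul(Add(Add(-22083, -20258), Add(2, Pow(-163, -1))), -22283) = Mul(Add(-42341, Add(2, Rational(-1, 163))), -22283) = Mul(Add(-42341, Rational(325, 163)), -22283) = Mul(Rational(-6901258, 163), -22283) = Rational(153780732014, 163)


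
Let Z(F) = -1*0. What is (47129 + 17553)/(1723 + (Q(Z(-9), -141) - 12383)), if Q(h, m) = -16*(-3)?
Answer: -32341/5306 ≈ -6.0952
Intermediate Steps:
Z(F) = 0
Q(h, m) = 48
(47129 + 17553)/(1723 + (Q(Z(-9), -141) - 12383)) = (47129 + 17553)/(1723 + (48 - 12383)) = 64682/(1723 - 12335) = 64682/(-10612) = 64682*(-1/10612) = -32341/5306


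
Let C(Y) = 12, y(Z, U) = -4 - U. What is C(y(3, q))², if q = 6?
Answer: 144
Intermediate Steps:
C(y(3, q))² = 12² = 144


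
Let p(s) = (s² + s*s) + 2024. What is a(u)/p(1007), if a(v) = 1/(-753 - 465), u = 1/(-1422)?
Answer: -1/2472688596 ≈ -4.0442e-10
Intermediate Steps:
u = -1/1422 ≈ -0.00070324
a(v) = -1/1218 (a(v) = 1/(-1218) = -1/1218)
p(s) = 2024 + 2*s² (p(s) = (s² + s²) + 2024 = 2*s² + 2024 = 2024 + 2*s²)
a(u)/p(1007) = -1/(1218*(2024 + 2*1007²)) = -1/(1218*(2024 + 2*1014049)) = -1/(1218*(2024 + 2028098)) = -1/1218/2030122 = -1/1218*1/2030122 = -1/2472688596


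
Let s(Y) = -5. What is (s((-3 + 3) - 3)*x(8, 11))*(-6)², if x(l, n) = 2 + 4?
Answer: -1080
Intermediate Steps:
x(l, n) = 6
(s((-3 + 3) - 3)*x(8, 11))*(-6)² = -5*6*(-6)² = -30*36 = -1080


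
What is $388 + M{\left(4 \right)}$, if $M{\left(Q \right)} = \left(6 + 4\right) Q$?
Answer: $428$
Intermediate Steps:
$M{\left(Q \right)} = 10 Q$
$388 + M{\left(4 \right)} = 388 + 10 \cdot 4 = 388 + 40 = 428$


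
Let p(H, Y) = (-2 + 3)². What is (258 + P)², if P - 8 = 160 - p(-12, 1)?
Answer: 180625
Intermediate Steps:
p(H, Y) = 1 (p(H, Y) = 1² = 1)
P = 167 (P = 8 + (160 - 1*1) = 8 + (160 - 1) = 8 + 159 = 167)
(258 + P)² = (258 + 167)² = 425² = 180625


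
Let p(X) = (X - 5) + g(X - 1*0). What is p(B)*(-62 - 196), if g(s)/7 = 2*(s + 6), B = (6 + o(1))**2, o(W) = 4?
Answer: -407382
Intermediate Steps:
B = 100 (B = (6 + 4)**2 = 10**2 = 100)
g(s) = 84 + 14*s (g(s) = 7*(2*(s + 6)) = 7*(2*(6 + s)) = 7*(12 + 2*s) = 84 + 14*s)
p(X) = 79 + 15*X (p(X) = (X - 5) + (84 + 14*(X - 1*0)) = (-5 + X) + (84 + 14*(X + 0)) = (-5 + X) + (84 + 14*X) = 79 + 15*X)
p(B)*(-62 - 196) = (79 + 15*100)*(-62 - 196) = (79 + 1500)*(-258) = 1579*(-258) = -407382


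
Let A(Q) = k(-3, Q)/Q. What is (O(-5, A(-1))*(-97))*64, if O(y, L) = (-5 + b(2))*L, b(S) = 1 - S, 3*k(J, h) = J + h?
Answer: 49664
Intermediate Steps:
k(J, h) = J/3 + h/3 (k(J, h) = (J + h)/3 = J/3 + h/3)
A(Q) = (-1 + Q/3)/Q (A(Q) = ((1/3)*(-3) + Q/3)/Q = (-1 + Q/3)/Q)
O(y, L) = -6*L (O(y, L) = (-5 + (1 - 1*2))*L = (-5 + (1 - 2))*L = (-5 - 1)*L = -6*L)
(O(-5, A(-1))*(-97))*64 = (-2*(-3 - 1)/(-1)*(-97))*64 = (-2*(-1)*(-4)*(-97))*64 = (-6*4/3*(-97))*64 = -8*(-97)*64 = 776*64 = 49664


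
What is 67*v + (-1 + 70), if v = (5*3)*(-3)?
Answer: -2946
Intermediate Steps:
v = -45 (v = 15*(-3) = -45)
67*v + (-1 + 70) = 67*(-45) + (-1 + 70) = -3015 + 69 = -2946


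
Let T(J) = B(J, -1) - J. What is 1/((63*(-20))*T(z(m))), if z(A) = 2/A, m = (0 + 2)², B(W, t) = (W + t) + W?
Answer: 1/630 ≈ 0.0015873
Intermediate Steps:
B(W, t) = t + 2*W
m = 4 (m = 2² = 4)
T(J) = -1 + J (T(J) = (-1 + 2*J) - J = -1 + J)
1/((63*(-20))*T(z(m))) = 1/((63*(-20))*(-1 + 2/4)) = 1/(-1260*(-1 + 2*(¼))) = 1/(-1260*(-1 + ½)) = 1/(-1260*(-½)) = 1/630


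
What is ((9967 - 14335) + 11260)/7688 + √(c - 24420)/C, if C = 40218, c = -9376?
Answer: 1723/1922 + I*√8449/20109 ≈ 0.89646 + 0.004571*I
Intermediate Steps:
((9967 - 14335) + 11260)/7688 + √(c - 24420)/C = ((9967 - 14335) + 11260)/7688 + √(-9376 - 24420)/40218 = (-4368 + 11260)*(1/7688) + √(-33796)*(1/40218) = 6892*(1/7688) + (2*I*√8449)*(1/40218) = 1723/1922 + I*√8449/20109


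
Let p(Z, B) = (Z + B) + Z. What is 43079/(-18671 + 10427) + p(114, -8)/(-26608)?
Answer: -17938433/3427443 ≈ -5.2338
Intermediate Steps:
p(Z, B) = B + 2*Z (p(Z, B) = (B + Z) + Z = B + 2*Z)
43079/(-18671 + 10427) + p(114, -8)/(-26608) = 43079/(-18671 + 10427) + (-8 + 2*114)/(-26608) = 43079/(-8244) + (-8 + 228)*(-1/26608) = 43079*(-1/8244) + 220*(-1/26608) = -43079/8244 - 55/6652 = -17938433/3427443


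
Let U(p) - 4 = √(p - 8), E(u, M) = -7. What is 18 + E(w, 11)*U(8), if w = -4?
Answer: -10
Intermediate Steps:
U(p) = 4 + √(-8 + p) (U(p) = 4 + √(p - 8) = 4 + √(-8 + p))
18 + E(w, 11)*U(8) = 18 - 7*(4 + √(-8 + 8)) = 18 - 7*(4 + √0) = 18 - 7*(4 + 0) = 18 - 7*4 = 18 - 28 = -10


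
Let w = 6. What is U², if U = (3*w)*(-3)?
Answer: 2916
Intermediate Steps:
U = -54 (U = (3*6)*(-3) = 18*(-3) = -54)
U² = (-54)² = 2916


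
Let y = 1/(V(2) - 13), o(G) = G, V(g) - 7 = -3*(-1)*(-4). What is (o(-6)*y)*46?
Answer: 46/3 ≈ 15.333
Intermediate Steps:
V(g) = -5 (V(g) = 7 - 3*(-1)*(-4) = 7 + 3*(-4) = 7 - 12 = -5)
y = -1/18 (y = 1/(-5 - 13) = 1/(-18) = -1/18 ≈ -0.055556)
(o(-6)*y)*46 = -6*(-1/18)*46 = (1/3)*46 = 46/3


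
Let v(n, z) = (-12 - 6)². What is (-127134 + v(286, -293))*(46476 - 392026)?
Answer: 43819195500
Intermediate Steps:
v(n, z) = 324 (v(n, z) = (-18)² = 324)
(-127134 + v(286, -293))*(46476 - 392026) = (-127134 + 324)*(46476 - 392026) = -126810*(-345550) = 43819195500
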